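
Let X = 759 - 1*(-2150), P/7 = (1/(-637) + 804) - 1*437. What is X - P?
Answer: 30941/91 ≈ 340.01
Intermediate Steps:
P = 233778/91 (P = 7*((1/(-637) + 804) - 1*437) = 7*((-1/637 + 804) - 437) = 7*(512147/637 - 437) = 7*(233778/637) = 233778/91 ≈ 2569.0)
X = 2909 (X = 759 + 2150 = 2909)
X - P = 2909 - 1*233778/91 = 2909 - 233778/91 = 30941/91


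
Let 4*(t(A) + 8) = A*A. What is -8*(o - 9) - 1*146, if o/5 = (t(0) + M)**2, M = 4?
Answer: -714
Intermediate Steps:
t(A) = -8 + A**2/4 (t(A) = -8 + (A*A)/4 = -8 + A**2/4)
o = 80 (o = 5*((-8 + (1/4)*0**2) + 4)**2 = 5*((-8 + (1/4)*0) + 4)**2 = 5*((-8 + 0) + 4)**2 = 5*(-8 + 4)**2 = 5*(-4)**2 = 5*16 = 80)
-8*(o - 9) - 1*146 = -8*(80 - 9) - 1*146 = -8*71 - 146 = -568 - 146 = -714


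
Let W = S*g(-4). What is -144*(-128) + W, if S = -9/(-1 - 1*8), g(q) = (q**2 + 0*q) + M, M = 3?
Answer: 18451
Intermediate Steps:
g(q) = 3 + q**2 (g(q) = (q**2 + 0*q) + 3 = (q**2 + 0) + 3 = q**2 + 3 = 3 + q**2)
S = 1 (S = -9/(-1 - 8) = -9/(-9) = -9*(-1/9) = 1)
W = 19 (W = 1*(3 + (-4)**2) = 1*(3 + 16) = 1*19 = 19)
-144*(-128) + W = -144*(-128) + 19 = 18432 + 19 = 18451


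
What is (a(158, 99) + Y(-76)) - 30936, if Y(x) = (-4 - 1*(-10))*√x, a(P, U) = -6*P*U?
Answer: -124788 + 12*I*√19 ≈ -1.2479e+5 + 52.307*I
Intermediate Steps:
a(P, U) = -6*P*U
Y(x) = 6*√x (Y(x) = (-4 + 10)*√x = 6*√x)
(a(158, 99) + Y(-76)) - 30936 = (-6*158*99 + 6*√(-76)) - 30936 = (-93852 + 6*(2*I*√19)) - 30936 = (-93852 + 12*I*√19) - 30936 = -124788 + 12*I*√19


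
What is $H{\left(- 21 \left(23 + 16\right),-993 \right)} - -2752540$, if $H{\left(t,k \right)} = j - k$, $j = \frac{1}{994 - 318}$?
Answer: $\frac{1861388309}{676} \approx 2.7535 \cdot 10^{6}$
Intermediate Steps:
$j = \frac{1}{676} \approx 0.0014793$
$H{\left(t,k \right)} = \frac{1}{676} - k$
$H{\left(- 21 \left(23 + 16\right),-993 \right)} - -2752540 = \left(\frac{1}{676} - -993\right) - -2752540 = \left(\frac{1}{676} + 993\right) + 2752540 = \frac{671269}{676} + 2752540 = \frac{1861388309}{676}$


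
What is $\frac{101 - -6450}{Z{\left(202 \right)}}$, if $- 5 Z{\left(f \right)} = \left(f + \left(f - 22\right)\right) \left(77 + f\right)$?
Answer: $- \frac{32755}{106578} \approx -0.30733$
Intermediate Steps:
$Z{\left(f \right)} = - \frac{\left(-22 + 2 f\right) \left(77 + f\right)}{5}$ ($Z{\left(f \right)} = - \frac{\left(f + \left(f - 22\right)\right) \left(77 + f\right)}{5} = - \frac{\left(f + \left(-22 + f\right)\right) \left(77 + f\right)}{5} = - \frac{\left(-22 + 2 f\right) \left(77 + f\right)}{5}$)
$\frac{101 - -6450}{Z{\left(202 \right)}} = \frac{101 - -6450}{\frac{1694}{5} - \frac{26664}{5} - \frac{2 \cdot 202^{2}}{5}} = \frac{101 + 6450}{\frac{1694}{5} - \frac{26664}{5} - \frac{81608}{5}} = \frac{6551}{\frac{1694}{5} - \frac{26664}{5} - \frac{81608}{5}} = \frac{6551}{- \frac{106578}{5}} = 6551 \left(- \frac{5}{106578}\right) = - \frac{32755}{106578}$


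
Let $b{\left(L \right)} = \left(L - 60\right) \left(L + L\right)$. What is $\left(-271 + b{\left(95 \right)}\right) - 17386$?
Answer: $-11007$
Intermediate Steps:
$b{\left(L \right)} = 2 L \left(-60 + L\right)$ ($b{\left(L \right)} = \left(-60 + L\right) 2 L = 2 L \left(-60 + L\right)$)
$\left(-271 + b{\left(95 \right)}\right) - 17386 = \left(-271 + 2 \cdot 95 \left(-60 + 95\right)\right) - 17386 = \left(-271 + 2 \cdot 95 \cdot 35\right) - 17386 = \left(-271 + 6650\right) - 17386 = 6379 - 17386 = -11007$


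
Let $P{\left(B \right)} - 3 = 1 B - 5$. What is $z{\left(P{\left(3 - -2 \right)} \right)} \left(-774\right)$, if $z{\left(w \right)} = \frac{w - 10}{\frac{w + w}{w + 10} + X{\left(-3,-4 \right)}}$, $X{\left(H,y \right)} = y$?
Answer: $- \frac{35217}{23} \approx -1531.2$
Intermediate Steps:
$P{\left(B \right)} = -2 + B$ ($P{\left(B \right)} = 3 + \left(1 B - 5\right) = 3 + \left(B - 5\right) = 3 + \left(-5 + B\right) = -2 + B$)
$z{\left(w \right)} = \frac{-10 + w}{-4 + \frac{2 w}{10 + w}}$ ($z{\left(w \right)} = \frac{w - 10}{\frac{w + w}{w + 10} - 4} = \frac{-10 + w}{\frac{2 w}{10 + w} - 4} = \frac{-10 + w}{-4 + \frac{2 w}{10 + w}}$)
$z{\left(P{\left(3 - -2 \right)} \right)} \left(-774\right) = \frac{100 - \left(-2 + \left(3 - -2\right)\right)^{2}}{2 \left(20 + \left(-2 + \left(3 - -2\right)\right)\right)} \left(-774\right) = \frac{100 - \left(-2 + \left(3 + 2\right)\right)^{2}}{2 \left(20 + \left(-2 + \left(3 + 2\right)\right)\right)} \left(-774\right) = \frac{100 - \left(-2 + 5\right)^{2}}{2 \left(20 + \left(-2 + 5\right)\right)} \left(-774\right) = \frac{100 - 3^{2}}{2 \left(20 + 3\right)} \left(-774\right) = \frac{100 - 9}{2 \cdot 23} \left(-774\right) = \frac{1}{2} \cdot \frac{1}{23} \left(100 - 9\right) \left(-774\right) = \frac{1}{2} \cdot \frac{1}{23} \cdot 91 \left(-774\right) = \frac{91}{46} \left(-774\right) = - \frac{35217}{23}$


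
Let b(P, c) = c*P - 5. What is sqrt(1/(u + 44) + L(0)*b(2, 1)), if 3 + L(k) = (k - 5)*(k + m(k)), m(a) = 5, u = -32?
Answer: sqrt(3027)/6 ≈ 9.1697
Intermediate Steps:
b(P, c) = -5 + P*c (b(P, c) = P*c - 5 = -5 + P*c)
L(k) = -3 + (-5 + k)*(5 + k) (L(k) = -3 + (k - 5)*(k + 5) = -3 + (-5 + k)*(5 + k))
sqrt(1/(u + 44) + L(0)*b(2, 1)) = sqrt(1/(-32 + 44) + (-28 + 0**2)*(-5 + 2*1)) = sqrt(1/12 + (-28 + 0)*(-5 + 2)) = sqrt(1/12 - 28*(-3)) = sqrt(1/12 + 84) = sqrt(1009/12) = sqrt(3027)/6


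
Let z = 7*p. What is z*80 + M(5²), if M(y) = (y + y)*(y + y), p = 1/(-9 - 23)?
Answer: 4965/2 ≈ 2482.5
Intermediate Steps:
p = -1/32 (p = 1/(-32) = -1/32 ≈ -0.031250)
M(y) = 4*y² (M(y) = (2*y)*(2*y) = 4*y²)
z = -7/32 (z = 7*(-1/32) = -7/32 ≈ -0.21875)
z*80 + M(5²) = -7/32*80 + 4*(5²)² = -35/2 + 4*25² = -35/2 + 4*625 = -35/2 + 2500 = 4965/2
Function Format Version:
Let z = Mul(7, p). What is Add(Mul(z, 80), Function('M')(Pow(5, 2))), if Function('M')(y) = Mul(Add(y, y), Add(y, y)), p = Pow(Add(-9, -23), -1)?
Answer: Rational(4965, 2) ≈ 2482.5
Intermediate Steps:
p = Rational(-1, 32) (p = Pow(-32, -1) = Rational(-1, 32) ≈ -0.031250)
Function('M')(y) = Mul(4, Pow(y, 2)) (Function('M')(y) = Mul(Mul(2, y), Mul(2, y)) = Mul(4, Pow(y, 2)))
z = Rational(-7, 32) (z = Mul(7, Rational(-1, 32)) = Rational(-7, 32) ≈ -0.21875)
Add(Mul(z, 80), Function('M')(Pow(5, 2))) = Add(Mul(Rational(-7, 32), 80), Mul(4, Pow(Pow(5, 2), 2))) = Add(Rational(-35, 2), Mul(4, Pow(25, 2))) = Add(Rational(-35, 2), Mul(4, 625)) = Add(Rational(-35, 2), 2500) = Rational(4965, 2)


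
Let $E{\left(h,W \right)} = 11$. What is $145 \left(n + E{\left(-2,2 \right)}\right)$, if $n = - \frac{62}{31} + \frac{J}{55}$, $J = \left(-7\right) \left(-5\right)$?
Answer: $\frac{15370}{11} \approx 1397.3$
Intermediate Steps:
$J = 35$
$n = - \frac{15}{11}$ ($n = - \frac{62}{31} + \frac{35}{55} = \left(-62\right) \frac{1}{31} + 35 \cdot \frac{1}{55} = -2 + \frac{7}{11} = - \frac{15}{11} \approx -1.3636$)
$145 \left(n + E{\left(-2,2 \right)}\right) = 145 \left(- \frac{15}{11} + 11\right) = 145 \cdot \frac{106}{11} = \frac{15370}{11}$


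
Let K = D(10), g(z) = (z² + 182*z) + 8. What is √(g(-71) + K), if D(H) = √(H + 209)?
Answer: √(-7873 + √219) ≈ 88.646*I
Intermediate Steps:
g(z) = 8 + z² + 182*z
D(H) = √(209 + H)
K = √219 (K = √(209 + 10) = √219 ≈ 14.799)
√(g(-71) + K) = √((8 + (-71)² + 182*(-71)) + √219) = √((8 + 5041 - 12922) + √219) = √(-7873 + √219)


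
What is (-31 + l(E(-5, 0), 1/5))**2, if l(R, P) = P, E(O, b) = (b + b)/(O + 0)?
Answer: 23716/25 ≈ 948.64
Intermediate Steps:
E(O, b) = 2*b/O (E(O, b) = (2*b)/O = 2*b/O)
(-31 + l(E(-5, 0), 1/5))**2 = (-31 + 1/5)**2 = (-154/5)**2 = 23716/25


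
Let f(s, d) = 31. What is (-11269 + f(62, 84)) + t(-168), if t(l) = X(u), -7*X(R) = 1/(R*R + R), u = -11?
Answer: -8653261/770 ≈ -11238.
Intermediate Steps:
X(R) = -1/(7*(R + R²)) (X(R) = -1/(7*(R*R + R)) = -1/(7*(R² + R)) = -1/(7*(R + R²)))
t(l) = -1/770 (t(l) = -⅐/(-11*(1 - 11)) = -⅐*(-1/11)/(-10) = -⅐*(-1/11)*(-⅒) = -1/770)
(-11269 + f(62, 84)) + t(-168) = (-11269 + 31) - 1/770 = -11238 - 1/770 = -8653261/770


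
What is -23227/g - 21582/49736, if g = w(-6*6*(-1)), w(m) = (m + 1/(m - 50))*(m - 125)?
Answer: 7603445807/1113265756 ≈ 6.8299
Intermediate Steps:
w(m) = (-125 + m)*(m + 1/(-50 + m)) (w(m) = (m + 1/(-50 + m))*(-125 + m) = (-125 + m)*(m + 1/(-50 + m)))
g = -44767/14 (g = (-125 + (-6*6*(-1))³ - 175*(-6*6*(-1))² + 6251*(-6*6*(-1)))/(-50 - 6*6*(-1)) = (-125 + (-36*(-1))³ - 175*(-36*(-1))² + 6251*(-36*(-1)))/(-50 - 36*(-1)) = (-125 + 36³ - 175*36² + 6251*36)/(-50 + 36) = (-125 + 46656 - 175*1296 + 225036)/(-14) = -(-125 + 46656 - 226800 + 225036)/14 = -1/14*44767 = -44767/14 ≈ -3197.6)
-23227/g - 21582/49736 = -23227/(-44767/14) - 21582/49736 = -23227*(-14/44767) - 21582*1/49736 = 325178/44767 - 10791/24868 = 7603445807/1113265756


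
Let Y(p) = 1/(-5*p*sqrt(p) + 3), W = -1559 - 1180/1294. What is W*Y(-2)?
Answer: -3027789/135223 + 10092630*I*sqrt(2)/135223 ≈ -22.391 + 105.55*I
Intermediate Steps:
W = -1009263/647 (W = -1559 - 1180/1294 = -1559 - 1*590/647 = -1559 - 590/647 = -1009263/647 ≈ -1559.9)
Y(p) = 1/(3 - 5*p**(3/2)) (Y(p) = 1/(-5*p**(3/2) + 3) = 1/(3 - 5*p**(3/2)))
W*Y(-2) = -(-1009263)/(647*(-3 + 5*(-2)**(3/2))) = -(-1009263)/(647*(-3 + 5*(-2*I*sqrt(2)))) = -(-1009263)/(647*(-3 - 10*I*sqrt(2))) = 1009263/(647*(-3 - 10*I*sqrt(2)))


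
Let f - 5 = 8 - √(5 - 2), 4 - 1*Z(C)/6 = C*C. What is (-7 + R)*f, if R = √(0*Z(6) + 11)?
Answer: -(7 - √11)*(13 - √3) ≈ -41.504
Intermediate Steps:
Z(C) = 24 - 6*C² (Z(C) = 24 - 6*C*C = 24 - 6*C²)
f = 13 - √3 (f = 5 + (8 - √(5 - 2)) = 5 + (8 - √3) = 13 - √3 ≈ 11.268)
R = √11 (R = √(0*(24 - 6*6²) + 11) = √(0*(24 - 6*36) + 11) = √(0*(24 - 216) + 11) = √(0*(-192) + 11) = √(0 + 11) = √11 ≈ 3.3166)
(-7 + R)*f = (-7 + √11)*(13 - √3)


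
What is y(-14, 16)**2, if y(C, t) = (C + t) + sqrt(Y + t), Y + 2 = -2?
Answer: 16 + 8*sqrt(3) ≈ 29.856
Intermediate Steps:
Y = -4 (Y = -2 - 2 = -4)
y(C, t) = C + t + sqrt(-4 + t) (y(C, t) = (C + t) + sqrt(-4 + t) = C + t + sqrt(-4 + t))
y(-14, 16)**2 = (-14 + 16 + sqrt(-4 + 16))**2 = (-14 + 16 + sqrt(12))**2 = (-14 + 16 + 2*sqrt(3))**2 = (2 + 2*sqrt(3))**2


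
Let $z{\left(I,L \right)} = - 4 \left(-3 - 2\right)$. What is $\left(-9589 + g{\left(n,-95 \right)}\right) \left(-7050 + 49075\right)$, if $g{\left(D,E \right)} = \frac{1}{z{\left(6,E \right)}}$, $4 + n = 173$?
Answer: $- \frac{1611902495}{4} \approx -4.0298 \cdot 10^{8}$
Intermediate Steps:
$z{\left(I,L \right)} = 20$ ($z{\left(I,L \right)} = \left(-4\right) \left(-5\right) = 20$)
$n = 169$ ($n = -4 + 173 = 169$)
$g{\left(D,E \right)} = \frac{1}{20}$
$\left(-9589 + g{\left(n,-95 \right)}\right) \left(-7050 + 49075\right) = \left(-9589 + \frac{1}{20}\right) \left(-7050 + 49075\right) = \left(- \frac{191779}{20}\right) 42025 = - \frac{1611902495}{4}$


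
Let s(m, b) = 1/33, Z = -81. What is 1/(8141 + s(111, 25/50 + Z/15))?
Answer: 33/268654 ≈ 0.00012283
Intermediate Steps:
s(m, b) = 1/33
1/(8141 + s(111, 25/50 + Z/15)) = 1/(8141 + 1/33) = 1/(268654/33) = 33/268654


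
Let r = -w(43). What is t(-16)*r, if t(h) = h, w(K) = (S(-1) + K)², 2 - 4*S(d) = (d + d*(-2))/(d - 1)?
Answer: 121801/4 ≈ 30450.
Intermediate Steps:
S(d) = ½ + d/(4*(-1 + d)) (S(d) = ½ - (d + d*(-2))/(4*(d - 1)) = ½ - (d - 2*d)/(4*(-1 + d)) = ½ - (-d)/(4*(-1 + d)) = ½ - (-1)*d/(4*(-1 + d)) = ½ + d/(4*(-1 + d)))
w(K) = (5/8 + K)² (w(K) = ((-2 + 3*(-1))/(4*(-1 - 1)) + K)² = ((¼)*(-2 - 3)/(-2) + K)² = ((¼)*(-½)*(-5) + K)² = (5/8 + K)²)
r = -121801/64 (r = -(5 + 8*43)²/64 = -(5 + 344)²/64 = -349²/64 = -121801/64 ≈ -1903.1)
t(-16)*r = -16*(-121801/64) = 121801/4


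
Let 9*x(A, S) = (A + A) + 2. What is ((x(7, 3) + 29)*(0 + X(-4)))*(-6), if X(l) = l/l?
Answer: -554/3 ≈ -184.67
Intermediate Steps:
x(A, S) = 2/9 + 2*A/9 (x(A, S) = ((A + A) + 2)/9 = (2*A + 2)/9 = (2 + 2*A)/9 = 2/9 + 2*A/9)
X(l) = 1
((x(7, 3) + 29)*(0 + X(-4)))*(-6) = (((2/9 + (2/9)*7) + 29)*(0 + 1))*(-6) = (((2/9 + 14/9) + 29)*1)*(-6) = ((16/9 + 29)*1)*(-6) = ((277/9)*1)*(-6) = (277/9)*(-6) = -554/3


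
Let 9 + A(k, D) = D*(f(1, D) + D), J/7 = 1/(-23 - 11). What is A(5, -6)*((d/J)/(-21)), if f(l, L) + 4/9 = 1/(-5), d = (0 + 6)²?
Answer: 62968/245 ≈ 257.01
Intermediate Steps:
d = 36 (d = 6² = 36)
J = -7/34 (J = 7/(-23 - 11) = 7/(-34) = 7*(-1/34) = -7/34 ≈ -0.20588)
f(l, L) = -29/45 (f(l, L) = -4/9 + 1/(-5) = -4/9 + 1*(-⅕) = -4/9 - ⅕ = -29/45)
A(k, D) = -9 + D*(-29/45 + D)
A(5, -6)*((d/J)/(-21)) = (-9 + (-6)² - 29/45*(-6))*((36/(-7/34))/(-21)) = (-9 + 36 + 58/15)*((36*(-34/7))*(-1/21)) = 463*(-1224/7*(-1/21))/15 = (463/15)*(408/49) = 62968/245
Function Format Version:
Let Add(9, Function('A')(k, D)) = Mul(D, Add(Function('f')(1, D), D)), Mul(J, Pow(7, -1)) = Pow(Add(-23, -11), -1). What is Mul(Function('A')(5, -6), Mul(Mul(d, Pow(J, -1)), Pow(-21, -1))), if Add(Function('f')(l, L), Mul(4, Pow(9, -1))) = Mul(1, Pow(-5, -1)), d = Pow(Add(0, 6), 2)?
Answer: Rational(62968, 245) ≈ 257.01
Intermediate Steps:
d = 36 (d = Pow(6, 2) = 36)
J = Rational(-7, 34) (J = Mul(7, Pow(Add(-23, -11), -1)) = Mul(7, Pow(-34, -1)) = Mul(7, Rational(-1, 34)) = Rational(-7, 34) ≈ -0.20588)
Function('f')(l, L) = Rational(-29, 45) (Function('f')(l, L) = Add(Rational(-4, 9), Mul(1, Pow(-5, -1))) = Add(Rational(-4, 9), Mul(1, Rational(-1, 5))) = Add(Rational(-4, 9), Rational(-1, 5)) = Rational(-29, 45))
Function('A')(k, D) = Add(-9, Mul(D, Add(Rational(-29, 45), D)))
Mul(Function('A')(5, -6), Mul(Mul(d, Pow(J, -1)), Pow(-21, -1))) = Mul(Add(-9, Pow(-6, 2), Mul(Rational(-29, 45), -6)), Mul(Mul(36, Pow(Rational(-7, 34), -1)), Pow(-21, -1))) = Mul(Add(-9, 36, Rational(58, 15)), Mul(Mul(36, Rational(-34, 7)), Rational(-1, 21))) = Mul(Rational(463, 15), Mul(Rational(-1224, 7), Rational(-1, 21))) = Mul(Rational(463, 15), Rational(408, 49)) = Rational(62968, 245)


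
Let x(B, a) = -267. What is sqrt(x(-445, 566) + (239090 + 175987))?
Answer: 3*sqrt(46090) ≈ 644.06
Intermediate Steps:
sqrt(x(-445, 566) + (239090 + 175987)) = sqrt(-267 + (239090 + 175987)) = sqrt(-267 + 415077) = sqrt(414810) = 3*sqrt(46090)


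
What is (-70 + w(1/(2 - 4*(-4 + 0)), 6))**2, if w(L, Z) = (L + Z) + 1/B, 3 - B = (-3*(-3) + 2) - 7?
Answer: 1366561/324 ≈ 4217.8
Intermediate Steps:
B = -1 (B = 3 - ((-3*(-3) + 2) - 7) = 3 - ((9 + 2) - 7) = 3 - (11 - 7) = 3 - 1*4 = 3 - 4 = -1)
w(L, Z) = -1 + L + Z (w(L, Z) = (L + Z) + 1/(-1) = (L + Z) - 1 = -1 + L + Z)
(-70 + w(1/(2 - 4*(-4 + 0)), 6))**2 = (-70 + (-1 + 1/(2 - 4*(-4 + 0)) + 6))**2 = (-70 + (-1 + 1/(2 - 4*(-4)) + 6))**2 = (-70 + (-1 + 1/(2 + 16) + 6))**2 = (-70 + (-1 + 1/18 + 6))**2 = (-70 + 91/18)**2 = (-1169/18)**2 = 1366561/324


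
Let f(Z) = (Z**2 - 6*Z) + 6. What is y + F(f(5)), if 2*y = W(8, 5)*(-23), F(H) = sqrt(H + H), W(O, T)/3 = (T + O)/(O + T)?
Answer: -69/2 + sqrt(2) ≈ -33.086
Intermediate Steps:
W(O, T) = 3 (W(O, T) = 3*((T + O)/(O + T)) = 3*((O + T)/(O + T)) = 3*1 = 3)
f(Z) = 6 + Z**2 - 6*Z
F(H) = sqrt(2)*sqrt(H) (F(H) = sqrt(2*H) = sqrt(2)*sqrt(H))
y = -69/2 (y = (3*(-23))/2 = (1/2)*(-69) = -69/2 ≈ -34.500)
y + F(f(5)) = -69/2 + sqrt(2)*sqrt(6 + 5**2 - 6*5) = -69/2 + sqrt(2)*sqrt(6 + 25 - 30) = -69/2 + sqrt(2)*sqrt(1) = -69/2 + sqrt(2)*1 = -69/2 + sqrt(2)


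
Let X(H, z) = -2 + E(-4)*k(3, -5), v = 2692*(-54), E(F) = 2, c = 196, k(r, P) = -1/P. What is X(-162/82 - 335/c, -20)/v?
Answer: 1/90855 ≈ 1.1007e-5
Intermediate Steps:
v = -145368
X(H, z) = -8/5 (X(H, z) = -2 + 2*(-1/(-5)) = -2 + 2*(-1*(-⅕)) = -2 + 2*(⅕) = -2 + ⅖ = -8/5)
X(-162/82 - 335/c, -20)/v = -8/5/(-145368) = -8/5*(-1/145368) = 1/90855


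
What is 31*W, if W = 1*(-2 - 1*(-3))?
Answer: 31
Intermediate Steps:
W = 1 (W = 1*(-2 + 3) = 1*1 = 1)
31*W = 31*1 = 31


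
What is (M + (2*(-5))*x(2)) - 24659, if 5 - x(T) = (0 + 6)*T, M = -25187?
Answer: -49776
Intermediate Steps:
x(T) = 5 - 6*T (x(T) = 5 - (0 + 6)*T = 5 - 6*T)
(M + (2*(-5))*x(2)) - 24659 = (-25187 + (2*(-5))*(5 - 6*2)) - 24659 = (-25187 - 10*(5 - 12)) - 24659 = (-25187 - 10*(-7)) - 24659 = (-25187 + 70) - 24659 = -25117 - 24659 = -49776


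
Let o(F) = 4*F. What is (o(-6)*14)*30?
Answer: -10080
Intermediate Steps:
(o(-6)*14)*30 = ((4*(-6))*14)*30 = -24*14*30 = -336*30 = -10080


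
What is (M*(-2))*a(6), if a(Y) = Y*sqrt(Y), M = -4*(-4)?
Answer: -192*sqrt(6) ≈ -470.30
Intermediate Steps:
M = 16
a(Y) = Y**(3/2)
(M*(-2))*a(6) = (16*(-2))*6**(3/2) = -192*sqrt(6)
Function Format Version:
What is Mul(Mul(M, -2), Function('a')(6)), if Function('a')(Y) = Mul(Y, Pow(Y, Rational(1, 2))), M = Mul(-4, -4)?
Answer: Mul(-192, Pow(6, Rational(1, 2))) ≈ -470.30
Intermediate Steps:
M = 16
Function('a')(Y) = Pow(Y, Rational(3, 2))
Mul(Mul(M, -2), Function('a')(6)) = Mul(Mul(16, -2), Pow(6, Rational(3, 2))) = Mul(-32, Mul(6, Pow(6, Rational(1, 2)))) = Mul(-192, Pow(6, Rational(1, 2)))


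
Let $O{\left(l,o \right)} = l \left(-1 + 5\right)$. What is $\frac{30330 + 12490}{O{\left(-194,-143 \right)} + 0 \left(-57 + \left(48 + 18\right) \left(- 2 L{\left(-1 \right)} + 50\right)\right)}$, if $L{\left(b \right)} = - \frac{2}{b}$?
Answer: $- \frac{10705}{194} \approx -55.18$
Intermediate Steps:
$O{\left(l,o \right)} = 4 l$ ($O{\left(l,o \right)} = l 4 = 4 l$)
$\frac{30330 + 12490}{O{\left(-194,-143 \right)} + 0 \left(-57 + \left(48 + 18\right) \left(- 2 L{\left(-1 \right)} + 50\right)\right)} = \frac{30330 + 12490}{4 \left(-194\right) + 0 \left(-57 + \left(48 + 18\right) \left(- 2 \left(- \frac{2}{-1}\right) + 50\right)\right)} = \frac{42820}{-776 + 0 \left(-57 + 66 \left(- 2 \left(\left(-2\right) \left(-1\right)\right) + 50\right)\right)} = \frac{42820}{-776 + 0 \left(-57 + 66 \left(\left(-2\right) 2 + 50\right)\right)} = \frac{42820}{-776 + 0 \left(-57 + 66 \left(-4 + 50\right)\right)} = \frac{42820}{-776 + 0 \left(-57 + 66 \cdot 46\right)} = \frac{42820}{-776 + 0 \left(-57 + 3036\right)} = \frac{42820}{-776 + 0 \cdot 2979} = \frac{42820}{-776 + 0} = \frac{42820}{-776} = 42820 \left(- \frac{1}{776}\right) = - \frac{10705}{194}$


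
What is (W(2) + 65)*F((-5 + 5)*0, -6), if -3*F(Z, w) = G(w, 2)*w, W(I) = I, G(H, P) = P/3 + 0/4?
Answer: 268/3 ≈ 89.333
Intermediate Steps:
G(H, P) = P/3 (G(H, P) = P*(⅓) + 0*(¼) = P/3 + 0 = P/3)
F(Z, w) = -2*w/9 (F(Z, w) = -(⅓)*2*w/3 = -2*w/9)
(W(2) + 65)*F((-5 + 5)*0, -6) = (2 + 65)*(-2/9*(-6)) = 67*(4/3) = 268/3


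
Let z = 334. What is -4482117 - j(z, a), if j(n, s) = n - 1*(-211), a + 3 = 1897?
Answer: -4482662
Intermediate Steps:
a = 1894 (a = -3 + 1897 = 1894)
j(n, s) = 211 + n (j(n, s) = n + 211 = 211 + n)
-4482117 - j(z, a) = -4482117 - (211 + 334) = -4482117 - 1*545 = -4482117 - 545 = -4482662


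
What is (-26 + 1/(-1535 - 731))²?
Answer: 3471212889/5134756 ≈ 676.02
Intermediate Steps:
(-26 + 1/(-1535 - 731))² = (-26 + 1/(-2266))² = (-26 - 1/2266)² = (-58917/2266)² = 3471212889/5134756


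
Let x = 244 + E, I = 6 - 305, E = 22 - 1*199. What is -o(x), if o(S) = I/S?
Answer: 299/67 ≈ 4.4627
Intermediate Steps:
E = -177 (E = 22 - 199 = -177)
I = -299
x = 67 (x = 244 - 177 = 67)
o(S) = -299/S
-o(x) = -(-299)/67 = -1*(-299/67) = 299/67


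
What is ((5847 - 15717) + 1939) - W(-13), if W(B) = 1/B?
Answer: -103102/13 ≈ -7930.9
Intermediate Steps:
((5847 - 15717) + 1939) - W(-13) = ((5847 - 15717) + 1939) - 1/(-13) = (-9870 + 1939) - 1*(-1/13) = -7931 + 1/13 = -103102/13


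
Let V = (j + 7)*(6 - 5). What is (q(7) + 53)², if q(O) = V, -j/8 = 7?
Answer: 16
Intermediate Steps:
j = -56 (j = -8*7 = -56)
V = -49 (V = (-56 + 7)*(6 - 5) = -49*1 = -49)
q(O) = -49
(q(7) + 53)² = (-49 + 53)² = 4² = 16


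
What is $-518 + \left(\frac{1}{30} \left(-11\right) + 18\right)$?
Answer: $- \frac{15011}{30} \approx -500.37$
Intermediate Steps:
$-518 + \left(\frac{1}{30} \left(-11\right) + 18\right) = -518 + \left(- \frac{11}{30} + 18\right) = -518 + \frac{529}{30} = - \frac{15011}{30}$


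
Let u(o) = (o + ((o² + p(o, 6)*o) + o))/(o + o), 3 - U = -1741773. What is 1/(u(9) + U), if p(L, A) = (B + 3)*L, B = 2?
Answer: 1/1741804 ≈ 5.7412e-7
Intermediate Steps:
p(L, A) = 5*L (p(L, A) = (2 + 3)*L = 5*L)
U = 1741776 (U = 3 - 1*(-1741773) = 3 + 1741773 = 1741776)
u(o) = (2*o + 6*o²)/(2*o) (u(o) = (o + ((o² + (5*o)*o) + o))/(o + o) = (o + ((o² + 5*o²) + o))/((2*o)) = (o + (6*o² + o))*(1/(2*o)) = (o + (o + 6*o²))*(1/(2*o)) = (2*o + 6*o²)*(1/(2*o)) = (2*o + 6*o²)/(2*o))
1/(u(9) + U) = 1/((1 + 3*9) + 1741776) = 1/((1 + 27) + 1741776) = 1/(28 + 1741776) = 1/1741804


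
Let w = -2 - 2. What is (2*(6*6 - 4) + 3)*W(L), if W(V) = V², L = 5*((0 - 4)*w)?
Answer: 428800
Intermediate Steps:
w = -4
L = 80 (L = 5*((0 - 4)*(-4)) = 5*(-4*(-4)) = 5*16 = 80)
(2*(6*6 - 4) + 3)*W(L) = (2*(6*6 - 4) + 3)*80² = (2*(36 - 4) + 3)*6400 = (2*32 + 3)*6400 = (64 + 3)*6400 = 67*6400 = 428800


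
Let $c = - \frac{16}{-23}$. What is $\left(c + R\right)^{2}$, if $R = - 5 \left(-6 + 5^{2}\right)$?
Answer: $\frac{4704561}{529} \approx 8893.3$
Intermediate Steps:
$R = -95$ ($R = - 5 \left(-6 + 25\right) = \left(-5\right) 19 = -95$)
$c = \frac{16}{23}$ ($c = \left(-16\right) \left(- \frac{1}{23}\right) = \frac{16}{23} \approx 0.69565$)
$\left(c + R\right)^{2} = \left(\frac{16}{23} - 95\right)^{2} = \left(- \frac{2169}{23}\right)^{2} = \frac{4704561}{529}$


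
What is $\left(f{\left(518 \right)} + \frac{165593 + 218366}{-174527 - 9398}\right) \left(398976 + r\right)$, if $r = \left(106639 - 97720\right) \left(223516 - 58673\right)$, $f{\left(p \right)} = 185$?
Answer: $\frac{49475302825099038}{183925} \approx 2.69 \cdot 10^{11}$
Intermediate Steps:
$r = 1470234717$ ($r = 8919 \cdot 164843 = 1470234717$)
$\left(f{\left(518 \right)} + \frac{165593 + 218366}{-174527 - 9398}\right) \left(398976 + r\right) = \left(185 + \frac{165593 + 218366}{-174527 - 9398}\right) \left(398976 + 1470234717\right) = \left(185 + \frac{383959}{-183925}\right) 1470633693 = \left(185 + 383959 \left(- \frac{1}{183925}\right)\right) 1470633693 = \left(185 - \frac{383959}{183925}\right) 1470633693 = \frac{33642166}{183925} \cdot 1470633693 = \frac{49475302825099038}{183925}$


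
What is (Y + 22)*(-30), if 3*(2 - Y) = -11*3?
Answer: -1050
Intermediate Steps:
Y = 13 (Y = 2 - (-11)*3/3 = 2 - ⅓*(-33) = 2 + 11 = 13)
(Y + 22)*(-30) = (13 + 22)*(-30) = 35*(-30) = -1050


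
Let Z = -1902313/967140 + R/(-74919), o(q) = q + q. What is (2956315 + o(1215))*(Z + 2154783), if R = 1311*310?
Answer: 30796378334072302429339/4830477444 ≈ 6.3754e+12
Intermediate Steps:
R = 406410
o(q) = 2*q
Z = -178524918349/24152387220 (Z = -1902313/967140 + 406410/(-74919) = -1902313*1/967140 + 406410*(-1/74919) = -1902313/967140 - 135470/24973 = -178524918349/24152387220 ≈ -7.3916)
(2956315 + o(1215))*(Z + 2154783) = (2956315 + 2*1215)*(-178524918349/24152387220 + 2154783) = (2956315 + 2430)*(52042974866154911/24152387220) = 2958745*(52042974866154911/24152387220) = 30796378334072302429339/4830477444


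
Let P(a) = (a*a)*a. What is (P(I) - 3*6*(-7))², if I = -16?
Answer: 15760900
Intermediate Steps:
P(a) = a³ (P(a) = a²*a = a³)
(P(I) - 3*6*(-7))² = ((-16)³ - 3*6*(-7))² = (-4096 - 18*(-7))² = (-4096 + 126)² = (-3970)² = 15760900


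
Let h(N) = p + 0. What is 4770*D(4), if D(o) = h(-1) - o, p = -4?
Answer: -38160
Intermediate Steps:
h(N) = -4 (h(N) = -4 + 0 = -4)
D(o) = -4 - o
4770*D(4) = 4770*(-4 - 1*4) = 4770*(-4 - 4) = 4770*(-8) = -38160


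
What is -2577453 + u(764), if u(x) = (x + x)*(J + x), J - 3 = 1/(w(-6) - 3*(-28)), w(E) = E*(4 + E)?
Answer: -16865533/12 ≈ -1.4055e+6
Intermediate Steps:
J = 289/96 (J = 3 + 1/(-6*(4 - 6) - 3*(-28)) = 3 + 1/(-6*(-2) + 84) = 3 + 1/(12 + 84) = 3 + 1/96 = 289/96 ≈ 3.0104)
u(x) = 2*x*(289/96 + x) (u(x) = (x + x)*(289/96 + x) = (2*x)*(289/96 + x) = 2*x*(289/96 + x))
-2577453 + u(764) = -2577453 + (1/48)*764*(289 + 96*764) = -2577453 + (1/48)*764*(289 + 73344) = -2577453 + (1/48)*764*73633 = -2577453 + 14063903/12 = -16865533/12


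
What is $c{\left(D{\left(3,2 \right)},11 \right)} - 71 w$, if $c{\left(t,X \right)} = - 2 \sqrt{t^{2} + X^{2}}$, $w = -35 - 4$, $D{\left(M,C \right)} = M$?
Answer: $2769 - 2 \sqrt{130} \approx 2746.2$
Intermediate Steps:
$w = -39$ ($w = -35 - 4 = -39$)
$c{\left(t,X \right)} = - 2 \sqrt{X^{2} + t^{2}}$
$c{\left(D{\left(3,2 \right)},11 \right)} - 71 w = - 2 \sqrt{11^{2} + 3^{2}} - -2769 = - 2 \sqrt{121 + 9} + 2769 = - 2 \sqrt{130} + 2769 = 2769 - 2 \sqrt{130}$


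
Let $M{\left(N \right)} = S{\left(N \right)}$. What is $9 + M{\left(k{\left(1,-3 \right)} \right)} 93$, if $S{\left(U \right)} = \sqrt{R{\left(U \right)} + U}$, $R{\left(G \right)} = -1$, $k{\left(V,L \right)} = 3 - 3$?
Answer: $9 + 93 i \approx 9.0 + 93.0 i$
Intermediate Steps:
$k{\left(V,L \right)} = 0$
$S{\left(U \right)} = \sqrt{-1 + U}$
$M{\left(N \right)} = \sqrt{-1 + N}$
$9 + M{\left(k{\left(1,-3 \right)} \right)} 93 = 9 + \sqrt{-1 + 0} \cdot 93 = 9 + \sqrt{-1} \cdot 93 = 9 + i 93 = 9 + 93 i$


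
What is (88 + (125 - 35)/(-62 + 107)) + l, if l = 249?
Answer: 339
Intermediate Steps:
(88 + (125 - 35)/(-62 + 107)) + l = (88 + (125 - 35)/(-62 + 107)) + 249 = (88 + 90/45) + 249 = (88 + 90*(1/45)) + 249 = (88 + 2) + 249 = 90 + 249 = 339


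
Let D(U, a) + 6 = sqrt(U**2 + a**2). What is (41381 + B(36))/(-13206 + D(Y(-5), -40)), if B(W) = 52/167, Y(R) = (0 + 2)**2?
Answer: -22825972737/7287684944 - 6910679*sqrt(101)/7287684944 ≈ -3.1417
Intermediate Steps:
Y(R) = 4 (Y(R) = 2**2 = 4)
D(U, a) = -6 + sqrt(U**2 + a**2)
B(W) = 52/167 (B(W) = 52*(1/167) = 52/167)
(41381 + B(36))/(-13206 + D(Y(-5), -40)) = (41381 + 52/167)/(-13206 + (-6 + sqrt(4**2 + (-40)**2))) = 6910679/(167*(-13206 + (-6 + sqrt(16 + 1600)))) = 6910679/(167*(-13206 + (-6 + sqrt(1616)))) = 6910679/(167*(-13206 + (-6 + 4*sqrt(101)))) = 6910679/(167*(-13212 + 4*sqrt(101)))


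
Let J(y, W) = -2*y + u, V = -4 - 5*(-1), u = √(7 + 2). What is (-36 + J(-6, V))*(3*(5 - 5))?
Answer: 0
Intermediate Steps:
u = 3 (u = √9 = 3)
V = 1 (V = -4 + 5 = 1)
J(y, W) = 3 - 2*y (J(y, W) = -2*y + 3 = 3 - 2*y)
(-36 + J(-6, V))*(3*(5 - 5)) = (-36 + (3 - 2*(-6)))*(3*(5 - 5)) = (-36 + (3 + 12))*(3*0) = (-36 + 15)*0 = -21*0 = 0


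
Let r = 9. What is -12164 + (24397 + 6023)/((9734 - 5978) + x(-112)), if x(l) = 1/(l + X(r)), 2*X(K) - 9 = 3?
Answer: -967937924/79627 ≈ -12156.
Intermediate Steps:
X(K) = 6 (X(K) = 9/2 + (½)*3 = 9/2 + 3/2 = 6)
x(l) = 1/(6 + l) (x(l) = 1/(l + 6) = 1/(6 + l))
-12164 + (24397 + 6023)/((9734 - 5978) + x(-112)) = -12164 + (24397 + 6023)/((9734 - 5978) + 1/(6 - 112)) = -12164 + 30420/(3756 + 1/(-106)) = -12164 + 30420/(3756 - 1/106) = -12164 + 30420/(398135/106) = -12164 + 30420*(106/398135) = -12164 + 644904/79627 = -967937924/79627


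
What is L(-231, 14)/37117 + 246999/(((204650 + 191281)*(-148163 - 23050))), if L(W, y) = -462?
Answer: -10442490236623/838702342574817 ≈ -0.012451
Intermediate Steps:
L(-231, 14)/37117 + 246999/(((204650 + 191281)*(-148163 - 23050))) = -462/37117 + 246999/(((204650 + 191281)*(-148163 - 23050))) = -462*1/37117 + 246999/((395931*(-171213))) = -462/37117 + 246999/(-67788534303) = -462/37117 + 246999*(-1/67788534303) = -462/37117 - 82333/22596178101 = -10442490236623/838702342574817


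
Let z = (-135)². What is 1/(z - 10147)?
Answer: 1/8078 ≈ 0.00012379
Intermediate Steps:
z = 18225
1/(z - 10147) = 1/(18225 - 10147) = 1/8078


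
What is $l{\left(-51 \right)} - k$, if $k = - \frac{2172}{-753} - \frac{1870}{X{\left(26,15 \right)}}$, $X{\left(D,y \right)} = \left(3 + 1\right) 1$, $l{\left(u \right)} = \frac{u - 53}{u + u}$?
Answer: $\frac{11921191}{25602} \approx 465.64$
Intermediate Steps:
$l{\left(u \right)} = \frac{-53 + u}{2 u}$
$X{\left(D,y \right)} = 4$ ($X{\left(D,y \right)} = 4 \cdot 1 = 4$)
$k = - \frac{233237}{502}$ ($k = - \frac{2172}{-753} - \frac{1870}{4} = \left(-2172\right) \left(- \frac{1}{753}\right) - \frac{935}{2} = \frac{724}{251} - \frac{935}{2} = - \frac{233237}{502} \approx -464.62$)
$l{\left(-51 \right)} - k = \frac{-53 - 51}{2 \left(-51\right)} - - \frac{233237}{502} = \frac{1}{2} \left(- \frac{1}{51}\right) \left(-104\right) + \frac{233237}{502} = \frac{52}{51} + \frac{233237}{502} = \frac{11921191}{25602}$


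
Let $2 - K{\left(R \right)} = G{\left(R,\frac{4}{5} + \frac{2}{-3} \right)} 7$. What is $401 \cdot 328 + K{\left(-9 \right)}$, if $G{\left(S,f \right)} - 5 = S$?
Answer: $131558$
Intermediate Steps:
$G{\left(S,f \right)} = 5 + S$
$K{\left(R \right)} = -33 - 7 R$ ($K{\left(R \right)} = 2 - \left(5 + R\right) 7 = 2 - \left(35 + 7 R\right) = -33 - 7 R$)
$401 \cdot 328 + K{\left(-9 \right)} = 401 \cdot 328 - -30 = 131528 + \left(-33 + 63\right) = 131528 + 30 = 131558$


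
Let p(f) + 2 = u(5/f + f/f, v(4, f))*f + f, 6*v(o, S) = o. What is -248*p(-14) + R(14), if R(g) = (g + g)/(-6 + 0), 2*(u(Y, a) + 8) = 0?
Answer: -71438/3 ≈ -23813.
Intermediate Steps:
v(o, S) = o/6
u(Y, a) = -8 (u(Y, a) = -8 + (½)*0 = -8 + 0 = -8)
R(g) = -g/3 (R(g) = (2*g)/(-6) = (2*g)*(-⅙) = -g/3)
p(f) = -2 - 7*f (p(f) = -2 + (-8*f + f) = -2 - 7*f)
-248*p(-14) + R(14) = -248*(-2 - 7*(-14)) - ⅓*14 = -248*(-2 + 98) - 14/3 = -248*96 - 14/3 = -23808 - 14/3 = -71438/3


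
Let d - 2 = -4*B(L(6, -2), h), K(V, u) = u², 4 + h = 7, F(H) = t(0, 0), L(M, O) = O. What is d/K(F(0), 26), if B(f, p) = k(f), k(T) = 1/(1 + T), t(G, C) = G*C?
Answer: 3/338 ≈ 0.0088757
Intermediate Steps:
t(G, C) = C*G
F(H) = 0 (F(H) = 0*0 = 0)
h = 3 (h = -4 + 7 = 3)
B(f, p) = 1/(1 + f)
d = 6 (d = 2 - 4/(1 - 2) = 2 - 4/(-1) = 2 - 4*(-1) = 2 + 4 = 6)
d/K(F(0), 26) = 6/(26²) = 6/676 = 6*(1/676) = 3/338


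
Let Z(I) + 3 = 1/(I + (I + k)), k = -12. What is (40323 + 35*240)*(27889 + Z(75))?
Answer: 62499736829/46 ≈ 1.3587e+9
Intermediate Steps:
Z(I) = -3 + 1/(-12 + 2*I) (Z(I) = -3 + 1/(I + (I - 12)) = -3 + 1/(I + (-12 + I)) = -3 + 1/(-12 + 2*I))
(40323 + 35*240)*(27889 + Z(75)) = (40323 + 35*240)*(27889 + (37 - 6*75)/(2*(-6 + 75))) = (40323 + 8400)*(27889 + (1/2)*(37 - 450)/69) = 48723*(27889 + (1/2)*(1/69)*(-413)) = 48723*(27889 - 413/138) = 48723*(3848269/138) = 62499736829/46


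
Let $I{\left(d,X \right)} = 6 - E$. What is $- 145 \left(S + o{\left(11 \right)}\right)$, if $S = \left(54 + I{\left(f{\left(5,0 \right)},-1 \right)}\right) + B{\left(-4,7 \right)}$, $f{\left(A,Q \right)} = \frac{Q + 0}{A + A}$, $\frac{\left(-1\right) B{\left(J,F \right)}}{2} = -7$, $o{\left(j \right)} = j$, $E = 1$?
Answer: $-12180$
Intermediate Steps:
$B{\left(J,F \right)} = 14$ ($B{\left(J,F \right)} = \left(-2\right) \left(-7\right) = 14$)
$f{\left(A,Q \right)} = \frac{Q}{2 A}$
$I{\left(d,X \right)} = 5$ ($I{\left(d,X \right)} = 6 - 1 = 5$)
$S = 73$ ($S = \left(54 + 5\right) + 14 = 59 + 14 = 73$)
$- 145 \left(S + o{\left(11 \right)}\right) = - 145 \left(73 + 11\right) = \left(-145\right) 84 = -12180$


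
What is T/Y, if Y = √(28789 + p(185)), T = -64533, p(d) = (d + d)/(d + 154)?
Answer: -9219*√3308586099/1394263 ≈ -380.33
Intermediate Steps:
p(d) = 2*d/(154 + d) (p(d) = (2*d)/(154 + d) = 2*d/(154 + d))
Y = √3308586099/339 (Y = √(28789 + 2*185/(154 + 185)) = √(28789 + 2*185/339) = √(28789 + 2*185*(1/339)) = √(28789 + 370/339) = √(9759841/339) = √3308586099/339 ≈ 169.68)
T/Y = -64533*√3308586099/9759841 = -9219*√3308586099/1394263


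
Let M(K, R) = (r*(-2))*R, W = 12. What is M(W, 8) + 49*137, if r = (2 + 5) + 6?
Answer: 6505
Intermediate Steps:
r = 13 (r = 7 + 6 = 13)
M(K, R) = -26*R (M(K, R) = (13*(-2))*R = -26*R)
M(W, 8) + 49*137 = -26*8 + 49*137 = -208 + 6713 = 6505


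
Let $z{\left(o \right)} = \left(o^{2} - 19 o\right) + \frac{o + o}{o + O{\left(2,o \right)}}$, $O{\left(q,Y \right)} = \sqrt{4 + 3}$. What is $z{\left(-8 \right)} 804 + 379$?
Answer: $\frac{3341121}{19} + \frac{4288 \sqrt{7}}{19} \approx 1.7645 \cdot 10^{5}$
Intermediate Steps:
$O{\left(q,Y \right)} = \sqrt{7}$
$z{\left(o \right)} = o^{2} - 19 o + \frac{2 o}{o + \sqrt{7}}$ ($z{\left(o \right)} = \left(o^{2} - 19 o\right) + \frac{o + o}{o + \sqrt{7}} = \left(o^{2} - 19 o\right) + \frac{2 o}{o + \sqrt{7}} = o^{2} - 19 o + \frac{2 o}{o + \sqrt{7}}$)
$z{\left(-8 \right)} 804 + 379 = - \frac{8 \left(2 + \left(-8\right)^{2} - -152 - 19 \sqrt{7} - 8 \sqrt{7}\right)}{-8 + \sqrt{7}} \cdot 804 + 379 = - \frac{8 \left(2 + 64 + 152 - 19 \sqrt{7} - 8 \sqrt{7}\right)}{-8 + \sqrt{7}} \cdot 804 + 379 = - \frac{8 \left(218 - 27 \sqrt{7}\right)}{-8 + \sqrt{7}} \cdot 804 + 379 = - \frac{6432 \left(218 - 27 \sqrt{7}\right)}{-8 + \sqrt{7}} + 379 = 379 - \frac{6432 \left(218 - 27 \sqrt{7}\right)}{-8 + \sqrt{7}}$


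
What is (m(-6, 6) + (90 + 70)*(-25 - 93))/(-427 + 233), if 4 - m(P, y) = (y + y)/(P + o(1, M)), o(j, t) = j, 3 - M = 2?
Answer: 47184/485 ≈ 97.287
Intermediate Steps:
M = 1 (M = 3 - 1*2 = 3 - 2 = 1)
m(P, y) = 4 - 2*y/(1 + P) (m(P, y) = 4 - (y + y)/(P + 1) = 4 - 2*y/(1 + P))
(m(-6, 6) + (90 + 70)*(-25 - 93))/(-427 + 233) = (2*(2 - 1*6 + 2*(-6))/(1 - 6) + (90 + 70)*(-25 - 93))/(-427 + 233) = (2*(2 - 6 - 12)/(-5) + 160*(-118))/(-194) = (2*(-1/5)*(-16) - 18880)*(-1/194) = (32/5 - 18880)*(-1/194) = -94368/5*(-1/194) = 47184/485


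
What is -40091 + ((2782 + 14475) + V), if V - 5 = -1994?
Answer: -24823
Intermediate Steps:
V = -1989 (V = 5 - 1994 = -1989)
-40091 + ((2782 + 14475) + V) = -40091 + ((2782 + 14475) - 1989) = -40091 + (17257 - 1989) = -40091 + 15268 = -24823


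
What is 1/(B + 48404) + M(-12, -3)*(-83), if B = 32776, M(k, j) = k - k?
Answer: 1/81180 ≈ 1.2318e-5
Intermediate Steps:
M(k, j) = 0
1/(B + 48404) + M(-12, -3)*(-83) = 1/(32776 + 48404) + 0*(-83) = 1/81180 + 0 = 1/81180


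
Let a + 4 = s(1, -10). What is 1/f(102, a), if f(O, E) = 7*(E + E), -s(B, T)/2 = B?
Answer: -1/84 ≈ -0.011905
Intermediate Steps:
s(B, T) = -2*B
a = -6 (a = -4 - 2*1 = -4 - 2 = -6)
f(O, E) = 14*E (f(O, E) = 7*(2*E) = 14*E)
1/f(102, a) = 1/(14*(-6)) = 1/(-84) = -1/84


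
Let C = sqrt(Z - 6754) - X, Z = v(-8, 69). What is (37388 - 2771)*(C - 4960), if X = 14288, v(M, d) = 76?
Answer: -666308016 + 103851*I*sqrt(742) ≈ -6.6631e+8 + 2.8289e+6*I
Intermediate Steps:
Z = 76
C = -14288 + 3*I*sqrt(742) (C = sqrt(76 - 6754) - 1*14288 = sqrt(-6678) - 14288 = 3*I*sqrt(742) - 14288 = -14288 + 3*I*sqrt(742) ≈ -14288.0 + 81.719*I)
(37388 - 2771)*(C - 4960) = (37388 - 2771)*((-14288 + 3*I*sqrt(742)) - 4960) = 34617*(-19248 + 3*I*sqrt(742)) = -666308016 + 103851*I*sqrt(742)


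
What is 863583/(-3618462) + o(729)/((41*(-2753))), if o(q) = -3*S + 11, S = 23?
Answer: -32421777721/136142220442 ≈ -0.23815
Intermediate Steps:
o(q) = -58 (o(q) = -3*23 + 11 = -69 + 11 = -58)
863583/(-3618462) + o(729)/((41*(-2753))) = 863583/(-3618462) - 58/(41*(-2753)) = 863583*(-1/3618462) - 58/(-112873) = -287861/1206154 - 58*(-1/112873) = -287861/1206154 + 58/112873 = -32421777721/136142220442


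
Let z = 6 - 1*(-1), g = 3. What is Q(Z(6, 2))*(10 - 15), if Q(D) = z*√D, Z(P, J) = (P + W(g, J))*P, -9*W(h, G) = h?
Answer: -35*√34 ≈ -204.08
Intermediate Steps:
W(h, G) = -h/9
z = 7 (z = 6 + 1 = 7)
Z(P, J) = P*(-⅓ + P) (Z(P, J) = (P - ⅑*3)*P = (P - ⅓)*P = (-⅓ + P)*P = P*(-⅓ + P))
Q(D) = 7*√D
Q(Z(6, 2))*(10 - 15) = (7*√(6*(-⅓ + 6)))*(10 - 15) = (7*√(6*(17/3)))*(-5) = (7*√34)*(-5) = -35*√34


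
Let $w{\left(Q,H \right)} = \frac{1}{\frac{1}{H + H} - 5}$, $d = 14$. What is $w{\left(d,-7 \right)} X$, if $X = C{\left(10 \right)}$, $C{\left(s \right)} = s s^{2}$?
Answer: $- \frac{14000}{71} \approx -197.18$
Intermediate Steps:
$C{\left(s \right)} = s^{3}$
$w{\left(Q,H \right)} = \frac{1}{-5 + \frac{1}{2 H}}$ ($w{\left(Q,H \right)} = \frac{1}{\frac{1}{2 H} - 5} = \frac{1}{-5 + \frac{1}{2 H}}$)
$X = 1000$ ($X = 10^{3} = 1000$)
$w{\left(d,-7 \right)} X = \left(-2\right) \left(-7\right) \frac{1}{-1 + 10 \left(-7\right)} 1000 = \left(-2\right) \left(-7\right) \frac{1}{-1 - 70} \cdot 1000 = \left(-2\right) \left(-7\right) \frac{1}{-71} \cdot 1000 = \left(-2\right) \left(-7\right) \left(- \frac{1}{71}\right) 1000 = \left(- \frac{14}{71}\right) 1000 = - \frac{14000}{71}$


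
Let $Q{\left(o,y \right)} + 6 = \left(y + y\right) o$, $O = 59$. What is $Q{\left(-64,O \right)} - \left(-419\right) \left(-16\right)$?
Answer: $-14262$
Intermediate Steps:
$Q{\left(o,y \right)} = -6 + 2 o y$ ($Q{\left(o,y \right)} = -6 + \left(y + y\right) o = -6 + 2 y o = -6 + 2 o y$)
$Q{\left(-64,O \right)} - \left(-419\right) \left(-16\right) = \left(-6 + 2 \left(-64\right) 59\right) - \left(-419\right) \left(-16\right) = \left(-6 - 7552\right) - 6704 = -7558 - 6704 = -14262$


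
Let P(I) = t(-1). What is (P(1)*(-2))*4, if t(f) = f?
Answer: 8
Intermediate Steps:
P(I) = -1
(P(1)*(-2))*4 = -1*(-2)*4 = 2*4 = 8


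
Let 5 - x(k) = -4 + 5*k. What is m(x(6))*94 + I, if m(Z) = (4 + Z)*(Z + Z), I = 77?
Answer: 67193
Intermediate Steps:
x(k) = 9 - 5*k (x(k) = 5 - (-4 + 5*k) = 5 + (4 - 5*k) = 9 - 5*k)
m(Z) = 2*Z*(4 + Z) (m(Z) = (4 + Z)*(2*Z) = 2*Z*(4 + Z))
m(x(6))*94 + I = (2*(9 - 5*6)*(4 + (9 - 5*6)))*94 + 77 = (2*(9 - 30)*(4 + (9 - 30)))*94 + 77 = (2*(-21)*(4 - 21))*94 + 77 = (2*(-21)*(-17))*94 + 77 = 714*94 + 77 = 67116 + 77 = 67193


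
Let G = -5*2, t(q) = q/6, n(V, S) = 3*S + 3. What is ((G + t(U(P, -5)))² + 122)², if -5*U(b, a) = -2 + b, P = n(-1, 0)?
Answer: 40160560801/810000 ≈ 49581.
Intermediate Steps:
n(V, S) = 3 + 3*S
P = 3 (P = 3 + 3*0 = 3 + 0 = 3)
U(b, a) = ⅖ - b/5 (U(b, a) = -(-2 + b)/5 = ⅖ - b/5)
t(q) = q/6 (t(q) = q*(⅙) = q/6)
G = -10
((G + t(U(P, -5)))² + 122)² = ((-10 + (⅖ - ⅕*3)/6)² + 122)² = ((-10 + (⅖ - ⅗)/6)² + 122)² = ((-10 + (⅙)*(-⅕))² + 122)² = ((-10 - 1/30)² + 122)² = ((-301/30)² + 122)² = (90601/900 + 122)² = (200401/900)² = 40160560801/810000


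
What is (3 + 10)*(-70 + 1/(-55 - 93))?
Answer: -134693/148 ≈ -910.09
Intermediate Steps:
(3 + 10)*(-70 + 1/(-55 - 93)) = 13*(-70 + 1/(-148)) = 13*(-70 - 1/148) = 13*(-10361/148) = -134693/148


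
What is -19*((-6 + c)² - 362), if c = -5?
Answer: 4579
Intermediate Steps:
-19*((-6 + c)² - 362) = -19*((-6 - 5)² - 362) = -19*((-11)² - 362) = -19*(121 - 362) = -19*(-241) = 4579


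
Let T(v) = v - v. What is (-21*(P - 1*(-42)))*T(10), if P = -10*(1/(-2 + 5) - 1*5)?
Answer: 0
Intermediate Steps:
T(v) = 0
P = 140/3 (P = -10*(1/3 - 5) = -10*(⅓ - 5) = -10*(-14/3) = 140/3 ≈ 46.667)
(-21*(P - 1*(-42)))*T(10) = -21*(140/3 - 1*(-42))*0 = -21*(140/3 + 42)*0 = -21*266/3*0 = -1862*0 = 0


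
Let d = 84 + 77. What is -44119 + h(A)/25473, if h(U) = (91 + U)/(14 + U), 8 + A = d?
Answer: -187681828685/4253991 ≈ -44119.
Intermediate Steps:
d = 161
A = 153 (A = -8 + 161 = 153)
h(U) = (91 + U)/(14 + U)
-44119 + h(A)/25473 = -44119 + ((91 + 153)/(14 + 153))/25473 = -44119 + (244/167)*(1/25473) = -44119 + 244/4253991 = -187681828685/4253991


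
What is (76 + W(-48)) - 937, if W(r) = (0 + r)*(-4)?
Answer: -669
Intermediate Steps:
W(r) = -4*r (W(r) = r*(-4) = -4*r)
(76 + W(-48)) - 937 = (76 - 4*(-48)) - 937 = (76 + 192) - 937 = 268 - 937 = -669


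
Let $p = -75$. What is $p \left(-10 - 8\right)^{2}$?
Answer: $-24300$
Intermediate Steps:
$p \left(-10 - 8\right)^{2} = - 75 \left(-10 - 8\right)^{2} = - 75 \left(-18\right)^{2} = \left(-75\right) 324 = -24300$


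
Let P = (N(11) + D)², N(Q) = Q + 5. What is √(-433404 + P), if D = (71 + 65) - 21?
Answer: I*√416243 ≈ 645.17*I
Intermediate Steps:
N(Q) = 5 + Q
D = 115 (D = 136 - 21 = 115)
P = 17161 (P = ((5 + 11) + 115)² = (16 + 115)² = 131² = 17161)
√(-433404 + P) = √(-433404 + 17161) = √(-416243) = I*√416243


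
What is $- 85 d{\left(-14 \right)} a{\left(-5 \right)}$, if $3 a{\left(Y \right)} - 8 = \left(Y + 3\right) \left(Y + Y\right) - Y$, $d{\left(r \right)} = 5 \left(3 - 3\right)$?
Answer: $0$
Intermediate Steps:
$d{\left(r \right)} = 0$ ($d{\left(r \right)} = 5 \cdot 0 = 0$)
$a{\left(Y \right)} = \frac{8}{3} - \frac{Y}{3} + \frac{2 Y \left(3 + Y\right)}{3}$ ($a{\left(Y \right)} = \frac{8}{3} + \frac{\left(Y + 3\right) \left(Y + Y\right) - Y}{3} = \frac{8}{3} + \frac{\left(3 + Y\right) 2 Y - Y}{3} = \frac{8}{3} + \frac{2 Y \left(3 + Y\right) - Y}{3} = \frac{8}{3} + \frac{- Y + 2 Y \left(3 + Y\right)}{3} = \frac{8}{3} + \left(- \frac{Y}{3} + \frac{2 Y \left(3 + Y\right)}{3}\right) = \frac{8}{3} - \frac{Y}{3} + \frac{2 Y \left(3 + Y\right)}{3}$)
$- 85 d{\left(-14 \right)} a{\left(-5 \right)} = \left(-85\right) 0 \left(\frac{8}{3} + \frac{2 \left(-5\right)^{2}}{3} + \frac{5}{3} \left(-5\right)\right) = 0 \left(\frac{8}{3} + \frac{2}{3} \cdot 25 - \frac{25}{3}\right) = 0 \left(\frac{8}{3} + \frac{50}{3} - \frac{25}{3}\right) = 0 \cdot 11 = 0$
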